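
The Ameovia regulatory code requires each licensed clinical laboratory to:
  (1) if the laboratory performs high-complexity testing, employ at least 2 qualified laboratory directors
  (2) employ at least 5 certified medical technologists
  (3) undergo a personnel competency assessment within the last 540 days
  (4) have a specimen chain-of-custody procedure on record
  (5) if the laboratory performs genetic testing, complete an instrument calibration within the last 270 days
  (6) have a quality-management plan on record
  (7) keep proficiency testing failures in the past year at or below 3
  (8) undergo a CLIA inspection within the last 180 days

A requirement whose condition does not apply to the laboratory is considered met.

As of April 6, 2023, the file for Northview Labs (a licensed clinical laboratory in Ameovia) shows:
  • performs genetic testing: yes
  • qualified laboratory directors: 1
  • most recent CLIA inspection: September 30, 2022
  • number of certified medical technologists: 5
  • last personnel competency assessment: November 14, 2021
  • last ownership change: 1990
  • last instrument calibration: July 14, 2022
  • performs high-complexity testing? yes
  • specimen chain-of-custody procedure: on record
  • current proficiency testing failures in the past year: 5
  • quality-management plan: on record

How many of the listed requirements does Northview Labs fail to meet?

3

1. condition 'performs high-complexity testing' holds; qualified laboratory directors 1 < 2 → not met
2. certified medical technologists 5 ≥ 5 → met
3. personnel competency assessment 508 days ago vs limit 540 → met
4. specimen chain-of-custody procedure present → met
5. condition 'performs genetic testing' holds; instrument calibration 266 days ago vs limit 270 → met
6. quality-management plan present → met
7. proficiency testing failures in the past year 5 > 3 → not met
8. CLIA inspection 188 days ago vs limit 180 → not met
Not met: 3 of 8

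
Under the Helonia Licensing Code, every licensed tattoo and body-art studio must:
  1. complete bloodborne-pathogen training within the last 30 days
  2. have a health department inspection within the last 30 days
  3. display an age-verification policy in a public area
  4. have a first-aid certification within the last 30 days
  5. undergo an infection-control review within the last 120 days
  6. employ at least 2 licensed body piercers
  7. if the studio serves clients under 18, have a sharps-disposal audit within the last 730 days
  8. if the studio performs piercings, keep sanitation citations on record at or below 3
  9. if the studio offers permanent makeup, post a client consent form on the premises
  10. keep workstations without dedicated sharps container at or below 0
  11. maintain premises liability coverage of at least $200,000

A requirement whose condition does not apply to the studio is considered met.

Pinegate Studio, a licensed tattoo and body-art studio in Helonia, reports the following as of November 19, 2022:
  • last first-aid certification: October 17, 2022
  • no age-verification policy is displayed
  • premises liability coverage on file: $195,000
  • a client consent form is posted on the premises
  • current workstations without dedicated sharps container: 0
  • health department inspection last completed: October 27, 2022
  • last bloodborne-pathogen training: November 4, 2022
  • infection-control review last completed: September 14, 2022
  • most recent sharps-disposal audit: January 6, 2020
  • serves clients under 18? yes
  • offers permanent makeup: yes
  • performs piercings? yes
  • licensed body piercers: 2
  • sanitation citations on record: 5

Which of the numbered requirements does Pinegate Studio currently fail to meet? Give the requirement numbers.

3, 4, 7, 8, 11

1. bloodborne-pathogen training 15 days ago vs limit 30 → met
2. health department inspection 23 days ago vs limit 30 → met
3. age-verification policy absent → not met
4. first-aid certification 33 days ago vs limit 30 → not met
5. infection-control review 66 days ago vs limit 120 → met
6. licensed body piercers 2 ≥ 2 → met
7. condition 'serves clients under 18' holds; sharps-disposal audit 1048 days ago vs limit 730 → not met
8. condition 'performs piercings' holds; sanitation citations on record 5 > 3 → not met
9. condition 'offers permanent makeup' holds; client consent form present → met
10. workstations without dedicated sharps container 0 ≤ 0 → met
11. premises liability coverage $195,000 < $200,000 → not met
Not met: 3, 4, 7, 8, 11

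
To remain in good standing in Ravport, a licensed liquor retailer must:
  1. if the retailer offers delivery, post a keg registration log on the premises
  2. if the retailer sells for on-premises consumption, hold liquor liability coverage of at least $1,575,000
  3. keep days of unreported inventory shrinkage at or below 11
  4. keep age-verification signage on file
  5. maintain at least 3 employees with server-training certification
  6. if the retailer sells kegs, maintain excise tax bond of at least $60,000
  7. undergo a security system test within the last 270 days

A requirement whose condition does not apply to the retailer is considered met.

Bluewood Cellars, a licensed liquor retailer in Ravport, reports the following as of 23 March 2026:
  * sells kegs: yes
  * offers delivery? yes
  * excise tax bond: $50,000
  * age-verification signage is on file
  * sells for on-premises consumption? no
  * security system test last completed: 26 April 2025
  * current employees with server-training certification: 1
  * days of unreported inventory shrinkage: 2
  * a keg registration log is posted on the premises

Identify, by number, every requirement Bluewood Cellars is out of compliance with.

5, 6, 7

1. condition 'offers delivery' holds; keg registration log present → met
2. condition 'sells for on-premises consumption' does not hold → requirement n/a → met
3. days of unreported inventory shrinkage 2 ≤ 11 → met
4. age-verification signage present → met
5. employees with server-training certification 1 < 3 → not met
6. condition 'sells kegs' holds; excise tax bond $50,000 < $60,000 → not met
7. security system test 331 days ago vs limit 270 → not met
Not met: 5, 6, 7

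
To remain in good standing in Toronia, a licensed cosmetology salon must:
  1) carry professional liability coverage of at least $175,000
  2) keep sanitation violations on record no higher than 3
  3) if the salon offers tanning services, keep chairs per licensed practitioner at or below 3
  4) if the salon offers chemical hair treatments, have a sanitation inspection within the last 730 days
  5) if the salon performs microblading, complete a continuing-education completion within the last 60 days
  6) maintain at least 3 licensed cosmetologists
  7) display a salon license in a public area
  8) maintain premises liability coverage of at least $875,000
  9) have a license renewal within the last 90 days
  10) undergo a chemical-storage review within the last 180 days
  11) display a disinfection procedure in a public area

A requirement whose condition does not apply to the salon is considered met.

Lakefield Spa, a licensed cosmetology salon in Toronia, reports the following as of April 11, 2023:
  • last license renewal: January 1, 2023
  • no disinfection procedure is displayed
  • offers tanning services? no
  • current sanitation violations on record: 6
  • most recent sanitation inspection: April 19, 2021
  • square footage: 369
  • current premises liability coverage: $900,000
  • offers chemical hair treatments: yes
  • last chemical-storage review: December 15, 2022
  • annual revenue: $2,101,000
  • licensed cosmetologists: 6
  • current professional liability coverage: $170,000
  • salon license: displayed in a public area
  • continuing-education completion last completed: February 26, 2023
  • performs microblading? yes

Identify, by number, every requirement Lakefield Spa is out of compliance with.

1. professional liability coverage $170,000 < $175,000 → not met
2. sanitation violations on record 6 > 3 → not met
3. condition 'offers tanning services' does not hold → requirement n/a → met
4. condition 'offers chemical hair treatments' holds; sanitation inspection 722 days ago vs limit 730 → met
5. condition 'performs microblading' holds; continuing-education completion 44 days ago vs limit 60 → met
6. licensed cosmetologists 6 ≥ 3 → met
7. salon license present → met
8. premises liability coverage $900,000 ≥ $875,000 → met
9. license renewal 100 days ago vs limit 90 → not met
10. chemical-storage review 117 days ago vs limit 180 → met
11. disinfection procedure absent → not met
Not met: 1, 2, 9, 11

1, 2, 9, 11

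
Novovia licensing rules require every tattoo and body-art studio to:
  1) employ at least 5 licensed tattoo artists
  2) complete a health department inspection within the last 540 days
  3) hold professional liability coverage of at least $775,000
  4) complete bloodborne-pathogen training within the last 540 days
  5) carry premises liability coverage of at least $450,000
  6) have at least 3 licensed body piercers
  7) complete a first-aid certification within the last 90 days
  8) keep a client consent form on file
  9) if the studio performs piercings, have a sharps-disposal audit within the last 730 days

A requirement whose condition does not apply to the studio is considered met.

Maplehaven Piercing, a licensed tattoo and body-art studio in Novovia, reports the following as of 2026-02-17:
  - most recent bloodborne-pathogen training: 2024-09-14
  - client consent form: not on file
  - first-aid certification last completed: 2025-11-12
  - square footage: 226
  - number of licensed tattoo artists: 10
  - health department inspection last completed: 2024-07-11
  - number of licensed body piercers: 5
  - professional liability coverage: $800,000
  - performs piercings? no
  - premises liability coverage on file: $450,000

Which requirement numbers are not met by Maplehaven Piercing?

1. licensed tattoo artists 10 ≥ 5 → met
2. health department inspection 586 days ago vs limit 540 → not met
3. professional liability coverage $800,000 ≥ $775,000 → met
4. bloodborne-pathogen training 521 days ago vs limit 540 → met
5. premises liability coverage $450,000 ≥ $450,000 → met
6. licensed body piercers 5 ≥ 3 → met
7. first-aid certification 97 days ago vs limit 90 → not met
8. client consent form absent → not met
9. condition 'performs piercings' does not hold → requirement n/a → met
Not met: 2, 7, 8

2, 7, 8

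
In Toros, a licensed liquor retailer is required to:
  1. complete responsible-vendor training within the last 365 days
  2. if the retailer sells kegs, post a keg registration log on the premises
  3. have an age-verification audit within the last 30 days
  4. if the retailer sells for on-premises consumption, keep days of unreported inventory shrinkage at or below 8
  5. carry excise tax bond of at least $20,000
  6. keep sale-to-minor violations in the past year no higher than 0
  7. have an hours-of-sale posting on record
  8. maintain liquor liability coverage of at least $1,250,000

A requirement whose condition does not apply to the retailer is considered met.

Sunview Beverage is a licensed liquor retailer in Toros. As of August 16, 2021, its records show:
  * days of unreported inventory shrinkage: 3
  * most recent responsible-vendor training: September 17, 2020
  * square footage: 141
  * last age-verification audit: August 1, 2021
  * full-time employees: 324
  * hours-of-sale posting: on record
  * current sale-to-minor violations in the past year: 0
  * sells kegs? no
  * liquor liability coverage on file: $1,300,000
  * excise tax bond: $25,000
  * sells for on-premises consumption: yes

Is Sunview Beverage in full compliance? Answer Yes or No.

Yes

1. responsible-vendor training 333 days ago vs limit 365 → met
2. condition 'sells kegs' does not hold → requirement n/a → met
3. age-verification audit 15 days ago vs limit 30 → met
4. condition 'sells for on-premises consumption' holds; days of unreported inventory shrinkage 3 ≤ 8 → met
5. excise tax bond $25,000 ≥ $20,000 → met
6. sale-to-minor violations in the past year 0 ≤ 0 → met
7. hours-of-sale posting present → met
8. liquor liability coverage $1,300,000 ≥ $1,250,000 → met
All met.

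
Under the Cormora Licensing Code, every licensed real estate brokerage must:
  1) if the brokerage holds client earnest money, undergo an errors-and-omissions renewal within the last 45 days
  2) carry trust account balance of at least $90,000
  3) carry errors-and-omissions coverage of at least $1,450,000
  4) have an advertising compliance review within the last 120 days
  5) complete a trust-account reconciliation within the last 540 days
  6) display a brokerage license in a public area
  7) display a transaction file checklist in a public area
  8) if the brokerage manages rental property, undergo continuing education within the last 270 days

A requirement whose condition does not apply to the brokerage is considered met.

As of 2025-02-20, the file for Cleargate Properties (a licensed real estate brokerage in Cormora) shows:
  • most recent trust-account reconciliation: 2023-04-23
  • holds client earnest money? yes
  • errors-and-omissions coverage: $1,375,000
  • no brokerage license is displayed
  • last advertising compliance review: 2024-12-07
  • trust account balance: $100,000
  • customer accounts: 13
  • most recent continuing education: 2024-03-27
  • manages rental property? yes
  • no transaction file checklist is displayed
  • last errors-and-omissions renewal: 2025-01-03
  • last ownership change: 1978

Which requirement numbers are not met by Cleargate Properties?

1, 3, 5, 6, 7, 8

1. condition 'holds client earnest money' holds; errors-and-omissions renewal 48 days ago vs limit 45 → not met
2. trust account balance $100,000 ≥ $90,000 → met
3. errors-and-omissions coverage $1,375,000 < $1,450,000 → not met
4. advertising compliance review 75 days ago vs limit 120 → met
5. trust-account reconciliation 669 days ago vs limit 540 → not met
6. brokerage license absent → not met
7. transaction file checklist absent → not met
8. condition 'manages rental property' holds; continuing education 330 days ago vs limit 270 → not met
Not met: 1, 3, 5, 6, 7, 8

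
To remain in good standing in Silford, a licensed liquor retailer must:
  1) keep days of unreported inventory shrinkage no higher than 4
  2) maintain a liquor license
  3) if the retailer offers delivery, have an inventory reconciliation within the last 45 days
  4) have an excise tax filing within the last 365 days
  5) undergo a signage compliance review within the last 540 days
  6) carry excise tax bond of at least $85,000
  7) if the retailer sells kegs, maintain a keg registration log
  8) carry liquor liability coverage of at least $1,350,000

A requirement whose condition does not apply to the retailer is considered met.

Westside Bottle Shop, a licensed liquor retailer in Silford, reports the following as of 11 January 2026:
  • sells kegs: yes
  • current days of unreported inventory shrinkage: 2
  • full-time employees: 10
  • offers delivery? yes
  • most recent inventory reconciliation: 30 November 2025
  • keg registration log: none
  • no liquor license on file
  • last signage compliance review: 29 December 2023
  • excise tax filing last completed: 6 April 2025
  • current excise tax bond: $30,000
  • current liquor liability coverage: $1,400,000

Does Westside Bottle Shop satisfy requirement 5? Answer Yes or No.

5. signage compliance review 744 days ago vs limit 540 → not met

No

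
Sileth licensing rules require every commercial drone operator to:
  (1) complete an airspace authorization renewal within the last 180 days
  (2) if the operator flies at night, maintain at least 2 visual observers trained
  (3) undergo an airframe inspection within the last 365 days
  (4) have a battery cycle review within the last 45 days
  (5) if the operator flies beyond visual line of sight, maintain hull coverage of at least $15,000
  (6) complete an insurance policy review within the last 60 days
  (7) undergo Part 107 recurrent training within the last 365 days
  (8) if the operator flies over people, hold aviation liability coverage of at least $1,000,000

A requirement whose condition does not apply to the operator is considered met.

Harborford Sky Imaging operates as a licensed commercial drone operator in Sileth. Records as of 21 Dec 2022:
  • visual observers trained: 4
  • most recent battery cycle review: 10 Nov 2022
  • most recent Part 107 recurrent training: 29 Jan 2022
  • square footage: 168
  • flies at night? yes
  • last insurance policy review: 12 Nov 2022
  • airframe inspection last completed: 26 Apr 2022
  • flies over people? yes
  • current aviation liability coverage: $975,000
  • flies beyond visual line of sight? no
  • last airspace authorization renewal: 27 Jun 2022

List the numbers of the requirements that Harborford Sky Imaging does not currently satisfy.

8

1. airspace authorization renewal 177 days ago vs limit 180 → met
2. condition 'flies at night' holds; visual observers trained 4 ≥ 2 → met
3. airframe inspection 239 days ago vs limit 365 → met
4. battery cycle review 41 days ago vs limit 45 → met
5. condition 'flies beyond visual line of sight' does not hold → requirement n/a → met
6. insurance policy review 39 days ago vs limit 60 → met
7. Part 107 recurrent training 326 days ago vs limit 365 → met
8. condition 'flies over people' holds; aviation liability coverage $975,000 < $1,000,000 → not met
Not met: 8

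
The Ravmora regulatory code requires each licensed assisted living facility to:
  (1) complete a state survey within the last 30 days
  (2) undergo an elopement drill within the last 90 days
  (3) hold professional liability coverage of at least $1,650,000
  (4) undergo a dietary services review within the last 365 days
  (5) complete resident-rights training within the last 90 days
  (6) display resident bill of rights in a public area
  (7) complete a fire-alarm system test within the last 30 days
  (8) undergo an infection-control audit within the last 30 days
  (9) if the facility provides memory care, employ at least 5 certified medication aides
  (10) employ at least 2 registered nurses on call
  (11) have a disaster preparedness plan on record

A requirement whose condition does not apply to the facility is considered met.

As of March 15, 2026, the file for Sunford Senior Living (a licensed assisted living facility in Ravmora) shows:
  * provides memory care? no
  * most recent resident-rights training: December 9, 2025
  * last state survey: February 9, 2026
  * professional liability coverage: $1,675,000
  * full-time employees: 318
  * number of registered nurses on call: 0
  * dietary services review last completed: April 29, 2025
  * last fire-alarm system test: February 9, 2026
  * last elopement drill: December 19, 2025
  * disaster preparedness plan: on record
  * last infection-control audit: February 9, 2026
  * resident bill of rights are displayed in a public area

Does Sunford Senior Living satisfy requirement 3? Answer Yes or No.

3. professional liability coverage $1,675,000 ≥ $1,650,000 → met

Yes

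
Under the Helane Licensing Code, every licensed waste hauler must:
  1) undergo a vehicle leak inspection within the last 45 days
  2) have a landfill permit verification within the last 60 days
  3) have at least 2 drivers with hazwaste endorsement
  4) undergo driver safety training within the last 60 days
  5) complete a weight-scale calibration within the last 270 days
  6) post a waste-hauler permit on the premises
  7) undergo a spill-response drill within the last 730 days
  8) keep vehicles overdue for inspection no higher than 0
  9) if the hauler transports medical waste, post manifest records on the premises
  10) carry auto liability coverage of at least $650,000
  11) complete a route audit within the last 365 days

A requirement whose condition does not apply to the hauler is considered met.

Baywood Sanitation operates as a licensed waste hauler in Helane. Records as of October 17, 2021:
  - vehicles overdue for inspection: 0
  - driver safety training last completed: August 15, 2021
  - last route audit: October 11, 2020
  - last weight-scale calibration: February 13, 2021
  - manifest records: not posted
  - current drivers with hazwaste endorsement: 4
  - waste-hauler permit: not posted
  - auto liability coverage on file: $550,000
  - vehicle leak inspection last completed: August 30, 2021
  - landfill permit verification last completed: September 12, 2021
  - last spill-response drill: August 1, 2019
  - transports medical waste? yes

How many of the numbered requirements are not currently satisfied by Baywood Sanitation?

1. vehicle leak inspection 48 days ago vs limit 45 → not met
2. landfill permit verification 35 days ago vs limit 60 → met
3. drivers with hazwaste endorsement 4 ≥ 2 → met
4. driver safety training 63 days ago vs limit 60 → not met
5. weight-scale calibration 246 days ago vs limit 270 → met
6. waste-hauler permit absent → not met
7. spill-response drill 808 days ago vs limit 730 → not met
8. vehicles overdue for inspection 0 ≤ 0 → met
9. condition 'transports medical waste' holds; manifest records absent → not met
10. auto liability coverage $550,000 < $650,000 → not met
11. route audit 371 days ago vs limit 365 → not met
Not met: 7 of 11

7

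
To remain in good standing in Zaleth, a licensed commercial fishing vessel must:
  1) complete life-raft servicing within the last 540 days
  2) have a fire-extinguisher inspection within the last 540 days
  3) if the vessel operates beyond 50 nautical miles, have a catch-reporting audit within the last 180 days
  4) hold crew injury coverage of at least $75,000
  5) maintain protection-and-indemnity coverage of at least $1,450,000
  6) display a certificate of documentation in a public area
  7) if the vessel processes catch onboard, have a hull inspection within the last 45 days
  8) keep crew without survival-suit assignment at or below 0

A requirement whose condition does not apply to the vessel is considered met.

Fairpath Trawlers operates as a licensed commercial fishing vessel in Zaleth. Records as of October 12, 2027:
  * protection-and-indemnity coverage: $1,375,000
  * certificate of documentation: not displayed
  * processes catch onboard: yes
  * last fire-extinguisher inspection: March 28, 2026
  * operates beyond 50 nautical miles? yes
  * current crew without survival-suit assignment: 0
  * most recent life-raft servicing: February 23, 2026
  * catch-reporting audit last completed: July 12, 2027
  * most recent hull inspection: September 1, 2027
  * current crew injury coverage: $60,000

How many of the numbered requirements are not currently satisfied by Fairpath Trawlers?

5

1. life-raft servicing 596 days ago vs limit 540 → not met
2. fire-extinguisher inspection 563 days ago vs limit 540 → not met
3. condition 'operates beyond 50 nautical miles' holds; catch-reporting audit 92 days ago vs limit 180 → met
4. crew injury coverage $60,000 < $75,000 → not met
5. protection-and-indemnity coverage $1,375,000 < $1,450,000 → not met
6. certificate of documentation absent → not met
7. condition 'processes catch onboard' holds; hull inspection 41 days ago vs limit 45 → met
8. crew without survival-suit assignment 0 ≤ 0 → met
Not met: 5 of 8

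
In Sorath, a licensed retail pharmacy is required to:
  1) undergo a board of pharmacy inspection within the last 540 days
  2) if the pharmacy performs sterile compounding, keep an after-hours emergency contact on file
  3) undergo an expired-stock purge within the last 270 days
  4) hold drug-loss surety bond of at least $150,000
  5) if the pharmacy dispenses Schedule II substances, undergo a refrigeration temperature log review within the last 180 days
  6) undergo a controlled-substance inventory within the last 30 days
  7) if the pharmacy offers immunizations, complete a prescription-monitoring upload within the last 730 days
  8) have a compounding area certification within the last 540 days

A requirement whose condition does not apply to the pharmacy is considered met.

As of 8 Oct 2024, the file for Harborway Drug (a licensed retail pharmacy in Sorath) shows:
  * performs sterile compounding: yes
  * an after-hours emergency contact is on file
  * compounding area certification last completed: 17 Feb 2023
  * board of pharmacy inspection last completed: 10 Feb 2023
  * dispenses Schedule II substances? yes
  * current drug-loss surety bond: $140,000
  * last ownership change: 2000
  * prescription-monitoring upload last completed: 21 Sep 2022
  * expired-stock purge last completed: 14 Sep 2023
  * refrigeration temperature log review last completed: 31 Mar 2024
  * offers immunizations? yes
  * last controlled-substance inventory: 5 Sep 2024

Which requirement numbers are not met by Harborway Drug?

1. board of pharmacy inspection 606 days ago vs limit 540 → not met
2. condition 'performs sterile compounding' holds; after-hours emergency contact present → met
3. expired-stock purge 390 days ago vs limit 270 → not met
4. drug-loss surety bond $140,000 < $150,000 → not met
5. condition 'dispenses Schedule II substances' holds; refrigeration temperature log review 191 days ago vs limit 180 → not met
6. controlled-substance inventory 33 days ago vs limit 30 → not met
7. condition 'offers immunizations' holds; prescription-monitoring upload 748 days ago vs limit 730 → not met
8. compounding area certification 599 days ago vs limit 540 → not met
Not met: 1, 3, 4, 5, 6, 7, 8

1, 3, 4, 5, 6, 7, 8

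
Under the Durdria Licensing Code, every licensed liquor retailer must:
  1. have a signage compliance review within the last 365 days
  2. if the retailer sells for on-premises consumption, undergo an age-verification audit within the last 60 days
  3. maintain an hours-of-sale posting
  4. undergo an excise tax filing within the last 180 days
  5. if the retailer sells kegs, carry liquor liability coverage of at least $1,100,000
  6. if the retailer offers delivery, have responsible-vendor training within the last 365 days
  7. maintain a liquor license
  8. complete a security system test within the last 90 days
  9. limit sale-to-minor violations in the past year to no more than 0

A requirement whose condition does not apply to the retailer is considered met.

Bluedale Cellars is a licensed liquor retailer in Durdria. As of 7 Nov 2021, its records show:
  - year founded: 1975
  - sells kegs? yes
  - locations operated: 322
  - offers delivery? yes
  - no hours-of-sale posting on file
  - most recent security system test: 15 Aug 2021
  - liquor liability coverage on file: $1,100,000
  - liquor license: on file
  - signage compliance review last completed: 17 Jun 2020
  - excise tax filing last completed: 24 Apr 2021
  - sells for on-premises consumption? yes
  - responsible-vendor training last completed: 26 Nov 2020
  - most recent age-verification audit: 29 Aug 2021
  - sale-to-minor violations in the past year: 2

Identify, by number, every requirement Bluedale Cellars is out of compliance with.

1. signage compliance review 508 days ago vs limit 365 → not met
2. condition 'sells for on-premises consumption' holds; age-verification audit 70 days ago vs limit 60 → not met
3. hours-of-sale posting absent → not met
4. excise tax filing 197 days ago vs limit 180 → not met
5. condition 'sells kegs' holds; liquor liability coverage $1,100,000 ≥ $1,100,000 → met
6. condition 'offers delivery' holds; responsible-vendor training 346 days ago vs limit 365 → met
7. liquor license present → met
8. security system test 84 days ago vs limit 90 → met
9. sale-to-minor violations in the past year 2 > 0 → not met
Not met: 1, 2, 3, 4, 9

1, 2, 3, 4, 9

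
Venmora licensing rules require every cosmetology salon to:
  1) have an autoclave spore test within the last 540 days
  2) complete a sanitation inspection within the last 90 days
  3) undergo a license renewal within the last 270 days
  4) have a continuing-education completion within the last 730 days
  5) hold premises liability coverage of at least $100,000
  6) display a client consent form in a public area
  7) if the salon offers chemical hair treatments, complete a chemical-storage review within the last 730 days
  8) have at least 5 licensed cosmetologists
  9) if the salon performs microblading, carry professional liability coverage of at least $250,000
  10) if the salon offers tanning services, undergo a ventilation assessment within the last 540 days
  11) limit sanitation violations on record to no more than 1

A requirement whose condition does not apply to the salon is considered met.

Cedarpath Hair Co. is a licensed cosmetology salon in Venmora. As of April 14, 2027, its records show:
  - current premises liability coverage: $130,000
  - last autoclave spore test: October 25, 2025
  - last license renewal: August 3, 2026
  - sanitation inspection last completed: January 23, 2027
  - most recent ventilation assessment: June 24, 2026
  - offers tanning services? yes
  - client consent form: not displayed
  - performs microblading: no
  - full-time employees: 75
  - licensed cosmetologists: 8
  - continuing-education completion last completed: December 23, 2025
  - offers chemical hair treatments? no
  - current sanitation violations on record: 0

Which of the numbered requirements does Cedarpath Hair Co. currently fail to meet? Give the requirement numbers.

1. autoclave spore test 536 days ago vs limit 540 → met
2. sanitation inspection 81 days ago vs limit 90 → met
3. license renewal 254 days ago vs limit 270 → met
4. continuing-education completion 477 days ago vs limit 730 → met
5. premises liability coverage $130,000 ≥ $100,000 → met
6. client consent form absent → not met
7. condition 'offers chemical hair treatments' does not hold → requirement n/a → met
8. licensed cosmetologists 8 ≥ 5 → met
9. condition 'performs microblading' does not hold → requirement n/a → met
10. condition 'offers tanning services' holds; ventilation assessment 294 days ago vs limit 540 → met
11. sanitation violations on record 0 ≤ 1 → met
Not met: 6

6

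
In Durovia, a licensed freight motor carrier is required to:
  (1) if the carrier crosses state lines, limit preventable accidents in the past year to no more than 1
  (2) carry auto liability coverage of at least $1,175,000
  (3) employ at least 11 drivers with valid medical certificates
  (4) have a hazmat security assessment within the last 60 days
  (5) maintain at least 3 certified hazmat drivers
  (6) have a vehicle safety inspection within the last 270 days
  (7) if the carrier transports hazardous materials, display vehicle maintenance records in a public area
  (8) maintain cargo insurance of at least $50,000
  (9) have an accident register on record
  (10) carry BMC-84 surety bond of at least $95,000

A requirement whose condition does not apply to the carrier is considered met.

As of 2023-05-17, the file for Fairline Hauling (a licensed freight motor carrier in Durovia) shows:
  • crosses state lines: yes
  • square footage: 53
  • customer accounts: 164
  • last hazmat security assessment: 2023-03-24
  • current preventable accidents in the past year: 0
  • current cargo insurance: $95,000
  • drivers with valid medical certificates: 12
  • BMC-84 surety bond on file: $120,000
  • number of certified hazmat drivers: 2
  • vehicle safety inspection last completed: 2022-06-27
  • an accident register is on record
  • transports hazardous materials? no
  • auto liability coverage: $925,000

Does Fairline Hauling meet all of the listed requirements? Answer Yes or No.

No

1. condition 'crosses state lines' holds; preventable accidents in the past year 0 ≤ 1 → met
2. auto liability coverage $925,000 < $1,175,000 → not met
3. drivers with valid medical certificates 12 ≥ 11 → met
4. hazmat security assessment 54 days ago vs limit 60 → met
5. certified hazmat drivers 2 < 3 → not met
6. vehicle safety inspection 324 days ago vs limit 270 → not met
7. condition 'transports hazardous materials' does not hold → requirement n/a → met
8. cargo insurance $95,000 ≥ $50,000 → met
9. accident register present → met
10. BMC-84 surety bond $120,000 ≥ $95,000 → met
Not met: 2, 5, 6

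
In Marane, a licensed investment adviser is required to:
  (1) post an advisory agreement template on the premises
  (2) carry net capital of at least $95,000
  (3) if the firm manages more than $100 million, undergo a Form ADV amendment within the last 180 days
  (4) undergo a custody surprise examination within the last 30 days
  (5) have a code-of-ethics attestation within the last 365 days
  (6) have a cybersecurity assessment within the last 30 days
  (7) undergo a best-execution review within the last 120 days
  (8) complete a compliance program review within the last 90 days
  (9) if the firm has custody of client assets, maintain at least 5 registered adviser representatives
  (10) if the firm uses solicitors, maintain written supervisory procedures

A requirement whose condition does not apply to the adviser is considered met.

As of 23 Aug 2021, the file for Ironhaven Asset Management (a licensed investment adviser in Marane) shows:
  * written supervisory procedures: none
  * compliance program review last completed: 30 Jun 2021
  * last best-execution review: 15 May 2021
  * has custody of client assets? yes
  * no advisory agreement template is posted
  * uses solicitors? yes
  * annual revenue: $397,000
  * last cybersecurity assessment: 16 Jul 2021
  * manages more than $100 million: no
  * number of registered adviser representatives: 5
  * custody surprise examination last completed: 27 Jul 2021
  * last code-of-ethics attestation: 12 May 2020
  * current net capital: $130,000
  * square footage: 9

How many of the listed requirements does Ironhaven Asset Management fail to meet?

1. advisory agreement template absent → not met
2. net capital $130,000 ≥ $95,000 → met
3. condition 'manages more than $100 million' does not hold → requirement n/a → met
4. custody surprise examination 27 days ago vs limit 30 → met
5. code-of-ethics attestation 468 days ago vs limit 365 → not met
6. cybersecurity assessment 38 days ago vs limit 30 → not met
7. best-execution review 100 days ago vs limit 120 → met
8. compliance program review 54 days ago vs limit 90 → met
9. condition 'has custody of client assets' holds; registered adviser representatives 5 ≥ 5 → met
10. condition 'uses solicitors' holds; written supervisory procedures absent → not met
Not met: 4 of 10

4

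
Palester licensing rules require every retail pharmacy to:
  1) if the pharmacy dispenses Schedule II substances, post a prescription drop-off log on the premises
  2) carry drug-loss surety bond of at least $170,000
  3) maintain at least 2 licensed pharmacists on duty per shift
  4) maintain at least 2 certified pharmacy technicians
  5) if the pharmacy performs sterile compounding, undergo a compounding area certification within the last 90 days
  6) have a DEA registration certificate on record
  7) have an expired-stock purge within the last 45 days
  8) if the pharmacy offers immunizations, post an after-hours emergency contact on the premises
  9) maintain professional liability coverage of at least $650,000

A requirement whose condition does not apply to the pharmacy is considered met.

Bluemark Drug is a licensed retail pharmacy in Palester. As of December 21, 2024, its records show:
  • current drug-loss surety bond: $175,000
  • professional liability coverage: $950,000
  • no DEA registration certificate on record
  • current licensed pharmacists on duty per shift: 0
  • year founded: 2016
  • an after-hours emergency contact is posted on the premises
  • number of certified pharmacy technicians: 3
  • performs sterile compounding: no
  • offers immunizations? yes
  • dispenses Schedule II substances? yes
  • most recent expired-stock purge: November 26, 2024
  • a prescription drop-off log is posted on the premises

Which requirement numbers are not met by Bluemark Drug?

3, 6

1. condition 'dispenses Schedule II substances' holds; prescription drop-off log present → met
2. drug-loss surety bond $175,000 ≥ $170,000 → met
3. licensed pharmacists on duty per shift 0 < 2 → not met
4. certified pharmacy technicians 3 ≥ 2 → met
5. condition 'performs sterile compounding' does not hold → requirement n/a → met
6. DEA registration certificate absent → not met
7. expired-stock purge 25 days ago vs limit 45 → met
8. condition 'offers immunizations' holds; after-hours emergency contact present → met
9. professional liability coverage $950,000 ≥ $650,000 → met
Not met: 3, 6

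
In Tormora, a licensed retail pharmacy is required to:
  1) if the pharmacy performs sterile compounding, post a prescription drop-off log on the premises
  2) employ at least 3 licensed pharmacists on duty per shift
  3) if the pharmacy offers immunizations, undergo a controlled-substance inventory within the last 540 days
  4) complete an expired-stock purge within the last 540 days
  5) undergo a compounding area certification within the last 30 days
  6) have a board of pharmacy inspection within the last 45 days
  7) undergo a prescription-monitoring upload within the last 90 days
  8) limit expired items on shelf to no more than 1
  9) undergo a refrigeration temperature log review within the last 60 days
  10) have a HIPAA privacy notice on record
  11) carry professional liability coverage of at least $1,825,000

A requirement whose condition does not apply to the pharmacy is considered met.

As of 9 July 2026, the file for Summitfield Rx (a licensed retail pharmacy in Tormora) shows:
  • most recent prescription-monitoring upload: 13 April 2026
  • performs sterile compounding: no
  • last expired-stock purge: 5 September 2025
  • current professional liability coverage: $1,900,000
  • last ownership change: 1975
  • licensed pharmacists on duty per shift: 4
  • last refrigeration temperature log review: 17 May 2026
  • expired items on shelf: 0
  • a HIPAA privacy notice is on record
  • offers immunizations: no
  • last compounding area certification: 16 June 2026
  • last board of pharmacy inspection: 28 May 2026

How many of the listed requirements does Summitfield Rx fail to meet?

0

1. condition 'performs sterile compounding' does not hold → requirement n/a → met
2. licensed pharmacists on duty per shift 4 ≥ 3 → met
3. condition 'offers immunizations' does not hold → requirement n/a → met
4. expired-stock purge 307 days ago vs limit 540 → met
5. compounding area certification 23 days ago vs limit 30 → met
6. board of pharmacy inspection 42 days ago vs limit 45 → met
7. prescription-monitoring upload 87 days ago vs limit 90 → met
8. expired items on shelf 0 ≤ 1 → met
9. refrigeration temperature log review 53 days ago vs limit 60 → met
10. HIPAA privacy notice present → met
11. professional liability coverage $1,900,000 ≥ $1,825,000 → met
Not met: 0 of 11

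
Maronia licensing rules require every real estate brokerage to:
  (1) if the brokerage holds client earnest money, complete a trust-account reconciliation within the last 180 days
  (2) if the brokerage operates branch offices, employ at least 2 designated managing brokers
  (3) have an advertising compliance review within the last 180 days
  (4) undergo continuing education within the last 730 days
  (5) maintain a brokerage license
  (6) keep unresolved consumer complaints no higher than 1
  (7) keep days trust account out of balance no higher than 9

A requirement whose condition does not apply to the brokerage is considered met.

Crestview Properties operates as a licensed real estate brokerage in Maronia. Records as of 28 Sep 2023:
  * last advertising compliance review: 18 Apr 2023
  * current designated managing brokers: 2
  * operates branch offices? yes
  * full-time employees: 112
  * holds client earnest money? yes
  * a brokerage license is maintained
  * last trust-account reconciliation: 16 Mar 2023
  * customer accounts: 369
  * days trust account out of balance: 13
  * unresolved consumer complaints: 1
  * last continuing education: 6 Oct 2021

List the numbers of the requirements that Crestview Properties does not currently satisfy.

1, 7

1. condition 'holds client earnest money' holds; trust-account reconciliation 196 days ago vs limit 180 → not met
2. condition 'operates branch offices' holds; designated managing brokers 2 ≥ 2 → met
3. advertising compliance review 163 days ago vs limit 180 → met
4. continuing education 722 days ago vs limit 730 → met
5. brokerage license present → met
6. unresolved consumer complaints 1 ≤ 1 → met
7. days trust account out of balance 13 > 9 → not met
Not met: 1, 7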